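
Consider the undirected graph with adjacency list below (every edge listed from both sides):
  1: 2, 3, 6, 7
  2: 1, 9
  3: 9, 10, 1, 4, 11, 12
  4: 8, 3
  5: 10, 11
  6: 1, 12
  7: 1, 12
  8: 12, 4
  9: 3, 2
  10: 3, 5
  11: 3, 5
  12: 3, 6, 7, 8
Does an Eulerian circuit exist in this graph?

Yes

Degrees: 1:4, 2:2, 3:6, 4:2, 5:2, 6:2, 7:2, 8:2, 9:2, 10:2, 11:2, 12:4
Every vertex has even degree and the edges form a single connected piece, so an Eulerian circuit exists.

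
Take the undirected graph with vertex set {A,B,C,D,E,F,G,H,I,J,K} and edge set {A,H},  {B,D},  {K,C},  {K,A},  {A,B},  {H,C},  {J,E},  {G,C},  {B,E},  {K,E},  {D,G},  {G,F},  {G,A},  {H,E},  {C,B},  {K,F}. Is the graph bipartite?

Partition the vertices as {B, G, H, I, J, K} vs {A, C, D, E, F}. Each listed edge has one endpoint in each part, so the graph is bipartite.

Yes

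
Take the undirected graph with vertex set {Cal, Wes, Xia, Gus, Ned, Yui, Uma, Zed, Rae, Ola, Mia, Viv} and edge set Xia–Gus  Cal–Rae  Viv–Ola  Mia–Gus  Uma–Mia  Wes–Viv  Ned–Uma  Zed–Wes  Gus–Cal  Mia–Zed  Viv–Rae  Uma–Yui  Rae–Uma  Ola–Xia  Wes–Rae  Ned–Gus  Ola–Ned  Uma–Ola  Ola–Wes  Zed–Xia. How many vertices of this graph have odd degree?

8

Degrees: Cal:2, Wes:4, Xia:3, Gus:4, Ned:3, Yui:1, Uma:5, Zed:3, Rae:4, Ola:5, Mia:3, Viv:3
Odd-degree vertices: Xia, Ned, Yui, Uma, Zed, Ola, Mia, Viv.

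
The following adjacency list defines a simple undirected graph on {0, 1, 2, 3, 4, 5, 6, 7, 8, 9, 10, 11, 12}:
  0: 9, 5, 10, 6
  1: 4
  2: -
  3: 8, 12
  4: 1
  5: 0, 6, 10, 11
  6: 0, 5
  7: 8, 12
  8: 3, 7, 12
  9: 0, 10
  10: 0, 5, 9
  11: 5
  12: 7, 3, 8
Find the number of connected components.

4

Component: {2}
Component: {1, 4}
Component: {3, 7, 8, 12}
Component: {0, 5, 6, 9, 10, 11}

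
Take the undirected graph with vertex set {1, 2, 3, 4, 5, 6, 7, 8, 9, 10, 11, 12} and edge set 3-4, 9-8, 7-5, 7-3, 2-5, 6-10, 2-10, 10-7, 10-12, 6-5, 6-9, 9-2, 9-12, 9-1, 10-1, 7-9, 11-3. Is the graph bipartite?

Yes

A valid 2-coloring puts {3, 5, 9, 10} on one side and {1, 2, 4, 6, 7, 8, 11, 12} on the other; every edge crosses between the two sides.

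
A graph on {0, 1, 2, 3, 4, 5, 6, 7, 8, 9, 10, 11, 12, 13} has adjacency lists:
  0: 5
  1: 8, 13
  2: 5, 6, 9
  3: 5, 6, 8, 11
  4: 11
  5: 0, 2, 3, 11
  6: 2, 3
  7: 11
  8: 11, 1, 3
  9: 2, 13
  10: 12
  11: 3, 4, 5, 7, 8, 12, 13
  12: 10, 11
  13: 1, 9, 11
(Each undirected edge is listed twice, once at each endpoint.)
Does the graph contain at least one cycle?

Yes

The graph has 14 vertices, 18 edges, and 1 connected component.
One cycle is 5-11-13-9-2-5.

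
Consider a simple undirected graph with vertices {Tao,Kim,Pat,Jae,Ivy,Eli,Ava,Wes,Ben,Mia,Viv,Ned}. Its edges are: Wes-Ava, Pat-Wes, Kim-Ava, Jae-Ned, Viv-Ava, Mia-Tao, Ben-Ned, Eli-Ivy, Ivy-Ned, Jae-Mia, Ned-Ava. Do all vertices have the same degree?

Degrees: Tao:1, Kim:1, Pat:1, Jae:2, Ivy:2, Eli:1, Ava:4, Wes:2, Ben:1, Mia:2, Viv:1, Ned:4
Degrees are not all equal (e.g. deg(Tao)=1 but deg(Ava)=4); not regular.

No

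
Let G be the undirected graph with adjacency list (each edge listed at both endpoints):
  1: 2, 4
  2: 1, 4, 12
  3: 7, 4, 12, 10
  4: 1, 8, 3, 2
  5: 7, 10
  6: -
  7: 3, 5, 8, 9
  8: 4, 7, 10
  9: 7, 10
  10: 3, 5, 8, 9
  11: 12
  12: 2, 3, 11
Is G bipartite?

The cycle 4-1-2-4 has length 3, which is odd, so the graph is not bipartite.

No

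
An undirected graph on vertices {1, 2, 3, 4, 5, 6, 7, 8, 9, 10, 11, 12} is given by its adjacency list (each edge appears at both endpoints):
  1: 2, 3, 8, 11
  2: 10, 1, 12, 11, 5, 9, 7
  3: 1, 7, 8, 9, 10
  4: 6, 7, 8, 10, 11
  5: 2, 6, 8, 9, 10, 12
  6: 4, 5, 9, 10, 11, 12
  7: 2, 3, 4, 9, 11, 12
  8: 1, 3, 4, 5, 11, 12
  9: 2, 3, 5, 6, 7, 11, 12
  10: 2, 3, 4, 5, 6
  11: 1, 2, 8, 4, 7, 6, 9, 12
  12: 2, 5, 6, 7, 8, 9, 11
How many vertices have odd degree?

Degrees: 1:4, 2:7, 3:5, 4:5, 5:6, 6:6, 7:6, 8:6, 9:7, 10:5, 11:8, 12:7
Odd-degree vertices: 2, 3, 4, 9, 10, 12.

6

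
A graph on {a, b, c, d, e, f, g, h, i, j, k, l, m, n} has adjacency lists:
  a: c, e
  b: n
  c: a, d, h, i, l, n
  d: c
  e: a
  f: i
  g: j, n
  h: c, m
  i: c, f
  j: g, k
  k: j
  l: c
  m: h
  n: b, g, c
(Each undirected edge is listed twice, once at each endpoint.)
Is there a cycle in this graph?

No

|V| = 14, |E| = 13, number of components = 1.
A forest on 14 vertices with 1 component has exactly 13 edges, which matches — so no cycle.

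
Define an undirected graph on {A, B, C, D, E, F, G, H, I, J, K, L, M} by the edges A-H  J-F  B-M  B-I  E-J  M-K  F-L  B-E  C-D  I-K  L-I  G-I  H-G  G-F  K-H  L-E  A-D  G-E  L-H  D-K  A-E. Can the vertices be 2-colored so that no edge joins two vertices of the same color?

Yes

Color {D, E, F, H, I, M} black and {A, B, C, G, J, K, L} white. No edge joins two same-colored vertices, so the graph is bipartite.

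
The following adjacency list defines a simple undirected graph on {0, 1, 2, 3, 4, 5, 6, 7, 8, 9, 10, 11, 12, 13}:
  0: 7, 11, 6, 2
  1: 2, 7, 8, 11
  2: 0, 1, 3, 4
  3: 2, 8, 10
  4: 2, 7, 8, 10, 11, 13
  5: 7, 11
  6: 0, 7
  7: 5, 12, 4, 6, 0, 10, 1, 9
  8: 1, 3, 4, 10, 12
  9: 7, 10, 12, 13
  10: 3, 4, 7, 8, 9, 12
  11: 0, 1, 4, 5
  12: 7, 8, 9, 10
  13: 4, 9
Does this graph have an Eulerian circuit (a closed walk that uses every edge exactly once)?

No

Degrees: 0:4, 1:4, 2:4, 3:3, 4:6, 5:2, 6:2, 7:8, 8:5, 9:4, 10:6, 11:4, 12:4, 13:2
Vertices with odd degree: 3, 8. An Eulerian circuit requires all degrees even.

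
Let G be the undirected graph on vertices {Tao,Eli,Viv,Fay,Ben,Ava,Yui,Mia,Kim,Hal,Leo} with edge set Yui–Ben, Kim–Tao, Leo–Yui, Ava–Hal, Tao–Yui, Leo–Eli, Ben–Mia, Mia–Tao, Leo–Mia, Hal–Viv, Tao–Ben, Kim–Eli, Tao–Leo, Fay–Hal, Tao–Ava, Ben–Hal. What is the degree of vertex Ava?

2

Neighbors of Ava: Tao, Hal.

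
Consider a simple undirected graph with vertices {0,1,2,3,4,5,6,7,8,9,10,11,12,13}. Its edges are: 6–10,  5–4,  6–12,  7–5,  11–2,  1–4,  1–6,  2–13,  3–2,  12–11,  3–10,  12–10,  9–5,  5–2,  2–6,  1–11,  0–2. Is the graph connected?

Component: {8}
Component: {0, 1, 2, 3, 4, 5, 6, 7, 9, 10, 11, 12, 13}
No edge joins these 2 groups, so the graph is disconnected.

No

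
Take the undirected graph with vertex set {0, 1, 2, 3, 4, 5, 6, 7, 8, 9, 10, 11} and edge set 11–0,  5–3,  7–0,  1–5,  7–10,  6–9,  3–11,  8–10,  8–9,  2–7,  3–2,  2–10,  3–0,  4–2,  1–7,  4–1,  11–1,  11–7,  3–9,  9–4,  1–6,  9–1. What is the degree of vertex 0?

3

Neighbors of 0: 3, 7, 11.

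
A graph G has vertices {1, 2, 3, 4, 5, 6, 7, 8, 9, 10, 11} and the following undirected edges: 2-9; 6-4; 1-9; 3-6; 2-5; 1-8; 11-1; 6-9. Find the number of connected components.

3

Component: {7}
Component: {10}
Component: {1, 2, 3, 4, 5, 6, 8, 9, 11}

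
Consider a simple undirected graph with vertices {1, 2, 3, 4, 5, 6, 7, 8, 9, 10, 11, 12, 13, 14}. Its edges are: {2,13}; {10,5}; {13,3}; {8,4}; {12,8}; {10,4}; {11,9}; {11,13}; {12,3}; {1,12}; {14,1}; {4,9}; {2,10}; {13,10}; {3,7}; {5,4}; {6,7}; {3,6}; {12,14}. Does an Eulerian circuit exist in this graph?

Yes

Degrees: 1:2, 2:2, 3:4, 4:4, 5:2, 6:2, 7:2, 8:2, 9:2, 10:4, 11:2, 12:4, 13:4, 14:2
Every vertex has even degree and the edges form a single connected piece, so an Eulerian circuit exists.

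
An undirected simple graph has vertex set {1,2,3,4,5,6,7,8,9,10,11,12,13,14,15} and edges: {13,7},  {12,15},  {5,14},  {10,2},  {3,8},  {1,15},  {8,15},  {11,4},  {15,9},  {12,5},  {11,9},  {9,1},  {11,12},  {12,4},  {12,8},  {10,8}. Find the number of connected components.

3

Component: {6}
Component: {7, 13}
Component: {1, 2, 3, 4, 5, 8, 9, 10, 11, 12, 14, 15}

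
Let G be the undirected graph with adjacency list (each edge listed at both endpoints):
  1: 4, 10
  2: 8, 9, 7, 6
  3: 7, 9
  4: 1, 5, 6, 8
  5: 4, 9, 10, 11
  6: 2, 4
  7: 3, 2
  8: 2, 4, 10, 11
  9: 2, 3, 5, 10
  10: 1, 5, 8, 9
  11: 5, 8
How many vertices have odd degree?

Degrees: 1:2, 2:4, 3:2, 4:4, 5:4, 6:2, 7:2, 8:4, 9:4, 10:4, 11:2
Odd-degree vertices: none.

0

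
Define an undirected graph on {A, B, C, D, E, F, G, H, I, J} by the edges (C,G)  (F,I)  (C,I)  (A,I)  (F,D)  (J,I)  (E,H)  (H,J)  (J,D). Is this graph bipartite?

Yes

Partition the vertices as {B, D, G, H, I} vs {A, C, E, F, J}. Each listed edge has one endpoint in each part, so the graph is bipartite.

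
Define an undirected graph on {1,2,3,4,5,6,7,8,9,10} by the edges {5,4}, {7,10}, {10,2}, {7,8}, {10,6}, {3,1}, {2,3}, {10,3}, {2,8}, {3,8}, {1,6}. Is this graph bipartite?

3-2-10-3 is an odd cycle (length 3), and a bipartite graph can contain only even cycles.

No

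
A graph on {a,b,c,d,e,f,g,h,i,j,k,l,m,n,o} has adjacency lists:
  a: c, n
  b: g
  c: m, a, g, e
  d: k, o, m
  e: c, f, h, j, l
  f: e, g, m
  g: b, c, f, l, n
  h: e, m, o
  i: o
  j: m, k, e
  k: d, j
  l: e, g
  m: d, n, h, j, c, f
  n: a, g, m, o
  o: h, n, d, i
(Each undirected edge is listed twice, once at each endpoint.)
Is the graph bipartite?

A valid 2-coloring puts {b, c, d, f, h, i, j, l, n} on one side and {a, e, g, k, m, o} on the other; every edge crosses between the two sides.

Yes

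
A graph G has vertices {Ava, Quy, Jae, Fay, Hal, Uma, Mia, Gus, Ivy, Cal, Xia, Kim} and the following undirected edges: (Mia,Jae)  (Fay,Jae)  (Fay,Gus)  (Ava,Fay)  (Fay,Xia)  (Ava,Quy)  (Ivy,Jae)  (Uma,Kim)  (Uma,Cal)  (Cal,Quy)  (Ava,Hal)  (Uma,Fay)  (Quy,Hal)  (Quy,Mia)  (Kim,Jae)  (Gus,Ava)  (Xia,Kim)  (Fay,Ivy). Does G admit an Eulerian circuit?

No

Degrees: Ava:4, Quy:4, Jae:4, Fay:6, Hal:2, Uma:3, Mia:2, Gus:2, Ivy:2, Cal:2, Xia:2, Kim:3
Uma, Kim have odd degree; an Eulerian circuit needs every degree to be even, so none exists.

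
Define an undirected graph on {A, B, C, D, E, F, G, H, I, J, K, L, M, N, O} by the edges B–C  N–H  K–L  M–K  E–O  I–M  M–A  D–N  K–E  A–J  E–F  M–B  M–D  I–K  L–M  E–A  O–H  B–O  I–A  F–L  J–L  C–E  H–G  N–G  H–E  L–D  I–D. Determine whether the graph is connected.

Yes

Starting from A and exploring outward reaches every vertex (A, I, J, E, M, D, K, L, H, O, C, F, B, N, G); the graph is connected.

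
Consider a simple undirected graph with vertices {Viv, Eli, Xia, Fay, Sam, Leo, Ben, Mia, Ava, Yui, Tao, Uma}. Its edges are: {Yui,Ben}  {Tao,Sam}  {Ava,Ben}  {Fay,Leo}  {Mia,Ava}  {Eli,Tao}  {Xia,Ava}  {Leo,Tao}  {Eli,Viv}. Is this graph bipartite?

Partition the vertices as {Eli, Sam, Leo, Ava, Yui, Uma} vs {Viv, Xia, Fay, Ben, Mia, Tao}. Each listed edge has one endpoint in each part, so the graph is bipartite.

Yes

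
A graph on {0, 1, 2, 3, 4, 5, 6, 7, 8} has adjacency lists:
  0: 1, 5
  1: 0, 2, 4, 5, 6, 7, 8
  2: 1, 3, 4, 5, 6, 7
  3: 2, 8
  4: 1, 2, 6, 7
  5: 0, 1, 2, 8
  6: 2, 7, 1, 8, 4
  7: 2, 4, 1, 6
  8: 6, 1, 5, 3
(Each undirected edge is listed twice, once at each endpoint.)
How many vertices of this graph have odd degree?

Degrees: 0:2, 1:7, 2:6, 3:2, 4:4, 5:4, 6:5, 7:4, 8:4
Odd-degree vertices: 1, 6.

2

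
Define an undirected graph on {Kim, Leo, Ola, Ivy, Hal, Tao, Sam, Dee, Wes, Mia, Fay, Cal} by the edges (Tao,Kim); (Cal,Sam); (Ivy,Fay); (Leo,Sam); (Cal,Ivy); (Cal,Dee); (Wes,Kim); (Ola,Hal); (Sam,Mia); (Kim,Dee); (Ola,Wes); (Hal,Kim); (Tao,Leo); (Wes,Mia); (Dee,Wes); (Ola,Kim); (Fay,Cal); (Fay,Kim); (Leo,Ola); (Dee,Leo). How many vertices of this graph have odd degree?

Degrees: Kim:6, Leo:4, Ola:4, Ivy:2, Hal:2, Tao:2, Sam:3, Dee:4, Wes:4, Mia:2, Fay:3, Cal:4
Odd-degree vertices: Sam, Fay.

2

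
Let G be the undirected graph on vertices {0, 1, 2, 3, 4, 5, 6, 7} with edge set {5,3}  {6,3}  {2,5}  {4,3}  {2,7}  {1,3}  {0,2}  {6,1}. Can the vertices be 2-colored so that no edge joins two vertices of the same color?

The cycle 1-6-3-1 has length 3, which is odd, so the graph is not bipartite.

No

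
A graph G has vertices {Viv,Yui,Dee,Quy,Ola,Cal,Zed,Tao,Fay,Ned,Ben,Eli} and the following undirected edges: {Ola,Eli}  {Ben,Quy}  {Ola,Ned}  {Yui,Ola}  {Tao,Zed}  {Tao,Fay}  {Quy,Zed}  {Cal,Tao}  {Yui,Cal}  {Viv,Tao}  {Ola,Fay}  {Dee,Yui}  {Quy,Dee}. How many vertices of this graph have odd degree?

Degrees: Viv:1, Yui:3, Dee:2, Quy:3, Ola:4, Cal:2, Zed:2, Tao:4, Fay:2, Ned:1, Ben:1, Eli:1
Odd-degree vertices: Viv, Yui, Quy, Ned, Ben, Eli.

6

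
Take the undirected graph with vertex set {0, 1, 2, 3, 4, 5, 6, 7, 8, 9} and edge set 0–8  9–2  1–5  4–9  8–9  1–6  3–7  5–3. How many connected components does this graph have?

2

Component: {0, 2, 4, 8, 9}
Component: {1, 3, 5, 6, 7}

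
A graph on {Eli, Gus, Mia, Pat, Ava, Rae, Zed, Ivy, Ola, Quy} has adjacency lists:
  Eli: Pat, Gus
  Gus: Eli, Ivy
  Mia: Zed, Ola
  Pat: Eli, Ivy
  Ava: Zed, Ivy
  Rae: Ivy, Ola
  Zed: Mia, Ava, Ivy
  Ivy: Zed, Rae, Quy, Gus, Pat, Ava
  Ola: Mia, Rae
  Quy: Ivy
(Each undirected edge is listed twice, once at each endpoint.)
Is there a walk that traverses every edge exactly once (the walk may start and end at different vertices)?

Degrees: Eli:2, Gus:2, Mia:2, Pat:2, Ava:2, Rae:2, Zed:3, Ivy:6, Ola:2, Quy:1
Odd-degree vertices: Zed, Quy (2 total).
With 2 odd-degree vertices and all edges in one connected piece, an Eulerian trail exists (from Zed to Quy).

Yes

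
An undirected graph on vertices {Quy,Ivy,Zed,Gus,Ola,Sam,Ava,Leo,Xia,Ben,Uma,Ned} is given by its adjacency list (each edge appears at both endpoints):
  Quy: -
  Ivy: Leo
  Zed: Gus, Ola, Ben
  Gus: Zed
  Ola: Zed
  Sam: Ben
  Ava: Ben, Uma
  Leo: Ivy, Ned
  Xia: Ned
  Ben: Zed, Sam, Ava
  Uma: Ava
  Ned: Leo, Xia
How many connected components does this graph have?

Component: {Quy}
Component: {Ivy, Leo, Xia, Ned}
Component: {Zed, Gus, Ola, Sam, Ava, Ben, Uma}

3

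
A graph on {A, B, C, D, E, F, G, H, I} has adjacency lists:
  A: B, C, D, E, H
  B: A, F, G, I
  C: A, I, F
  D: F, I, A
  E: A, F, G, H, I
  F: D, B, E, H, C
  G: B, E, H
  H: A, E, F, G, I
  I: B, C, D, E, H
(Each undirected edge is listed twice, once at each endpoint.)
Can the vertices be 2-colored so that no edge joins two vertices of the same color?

The cycle E-H-I-E has length 3, which is odd, so the graph is not bipartite.

No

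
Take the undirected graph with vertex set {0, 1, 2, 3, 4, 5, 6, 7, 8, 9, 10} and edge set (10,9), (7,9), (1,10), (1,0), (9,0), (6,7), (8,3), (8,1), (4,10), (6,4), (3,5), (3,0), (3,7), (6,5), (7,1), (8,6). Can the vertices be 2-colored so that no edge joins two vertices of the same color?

The cycle 1-7-6-4-10-1 has length 5, which is odd, so the graph is not bipartite.

No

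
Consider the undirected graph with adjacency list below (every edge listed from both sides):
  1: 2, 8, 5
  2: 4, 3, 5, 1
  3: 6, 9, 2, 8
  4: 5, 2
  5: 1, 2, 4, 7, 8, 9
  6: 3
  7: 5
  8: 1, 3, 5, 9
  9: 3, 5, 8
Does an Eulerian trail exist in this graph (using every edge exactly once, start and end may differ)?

Degrees: 1:3, 2:4, 3:4, 4:2, 5:6, 6:1, 7:1, 8:4, 9:3
Odd-degree vertices: 1, 6, 7, 9 (4 total).
An Eulerian trail requires 0 or 2 odd-degree vertices; here there are 4.

No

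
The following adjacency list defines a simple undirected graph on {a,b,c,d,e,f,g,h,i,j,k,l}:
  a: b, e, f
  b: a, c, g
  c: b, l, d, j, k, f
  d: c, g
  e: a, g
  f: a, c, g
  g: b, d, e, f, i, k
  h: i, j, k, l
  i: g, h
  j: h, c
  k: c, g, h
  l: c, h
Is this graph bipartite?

Color {b, d, e, f, i, j, k, l} black and {a, c, g, h} white. No edge joins two same-colored vertices, so the graph is bipartite.

Yes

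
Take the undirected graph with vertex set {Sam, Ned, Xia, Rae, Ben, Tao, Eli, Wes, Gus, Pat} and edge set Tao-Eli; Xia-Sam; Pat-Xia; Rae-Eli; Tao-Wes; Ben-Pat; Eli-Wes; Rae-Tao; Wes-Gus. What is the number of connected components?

Component: {Ned}
Component: {Sam, Xia, Ben, Pat}
Component: {Rae, Tao, Eli, Wes, Gus}

3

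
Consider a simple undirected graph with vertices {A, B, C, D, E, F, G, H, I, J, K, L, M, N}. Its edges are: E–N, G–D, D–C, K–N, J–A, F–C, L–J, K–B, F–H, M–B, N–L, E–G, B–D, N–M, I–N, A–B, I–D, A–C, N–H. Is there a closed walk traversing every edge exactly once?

Degrees: A:3, B:4, C:3, D:4, E:2, F:2, G:2, H:2, I:2, J:2, K:2, L:2, M:2, N:6
A, C have odd degree; an Eulerian circuit needs every degree to be even, so none exists.

No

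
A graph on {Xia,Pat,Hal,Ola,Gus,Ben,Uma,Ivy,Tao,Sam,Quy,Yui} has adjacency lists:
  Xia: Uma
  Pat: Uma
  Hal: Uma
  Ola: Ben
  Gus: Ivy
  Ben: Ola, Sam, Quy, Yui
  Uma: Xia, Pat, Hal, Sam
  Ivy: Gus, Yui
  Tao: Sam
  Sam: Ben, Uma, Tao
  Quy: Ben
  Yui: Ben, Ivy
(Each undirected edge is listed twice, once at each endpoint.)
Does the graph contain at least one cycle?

The graph has 12 vertices, 11 edges, and 1 connected component.
A forest on 12 vertices with 1 component has exactly 11 edges, which matches — so no cycle.

No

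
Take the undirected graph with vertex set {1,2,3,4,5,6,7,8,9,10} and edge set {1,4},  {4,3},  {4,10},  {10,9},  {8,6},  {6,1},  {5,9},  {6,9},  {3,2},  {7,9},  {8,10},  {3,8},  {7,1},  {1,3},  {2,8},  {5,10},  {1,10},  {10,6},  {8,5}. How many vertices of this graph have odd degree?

4

Degrees: 1:5, 2:2, 3:4, 4:3, 5:3, 6:4, 7:2, 8:5, 9:4, 10:6
Odd-degree vertices: 1, 4, 5, 8.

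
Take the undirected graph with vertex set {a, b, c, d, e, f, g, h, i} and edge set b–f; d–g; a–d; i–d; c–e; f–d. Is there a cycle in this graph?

|V| = 9, |E| = 6, number of components = 3.
A forest on 9 vertices with 3 components has exactly 6 edges, which matches — so no cycle.

No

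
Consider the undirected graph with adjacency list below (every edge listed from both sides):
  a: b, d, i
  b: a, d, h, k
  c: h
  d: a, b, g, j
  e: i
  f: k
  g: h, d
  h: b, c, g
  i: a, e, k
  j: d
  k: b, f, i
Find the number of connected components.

1

Component: {a, b, c, d, e, f, g, h, i, j, k}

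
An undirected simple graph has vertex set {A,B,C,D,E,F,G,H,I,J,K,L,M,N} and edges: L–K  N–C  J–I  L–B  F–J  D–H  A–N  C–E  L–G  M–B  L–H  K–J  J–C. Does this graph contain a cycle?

|V| = 14, |E| = 13, number of components = 1.
Since 13 = 14 - 1, the graph is a forest and contains no cycle.

No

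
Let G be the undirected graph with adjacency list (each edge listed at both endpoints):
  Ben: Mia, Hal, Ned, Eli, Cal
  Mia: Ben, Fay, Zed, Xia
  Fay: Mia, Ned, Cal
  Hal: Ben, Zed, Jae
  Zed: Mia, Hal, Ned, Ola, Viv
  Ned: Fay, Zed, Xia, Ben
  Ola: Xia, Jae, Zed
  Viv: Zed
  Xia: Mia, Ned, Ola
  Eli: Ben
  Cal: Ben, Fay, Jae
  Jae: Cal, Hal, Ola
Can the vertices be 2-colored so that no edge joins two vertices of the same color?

Yes

Color {Mia, Hal, Ned, Ola, Viv, Eli, Cal} black and {Ben, Fay, Zed, Xia, Jae} white. No edge joins two same-colored vertices, so the graph is bipartite.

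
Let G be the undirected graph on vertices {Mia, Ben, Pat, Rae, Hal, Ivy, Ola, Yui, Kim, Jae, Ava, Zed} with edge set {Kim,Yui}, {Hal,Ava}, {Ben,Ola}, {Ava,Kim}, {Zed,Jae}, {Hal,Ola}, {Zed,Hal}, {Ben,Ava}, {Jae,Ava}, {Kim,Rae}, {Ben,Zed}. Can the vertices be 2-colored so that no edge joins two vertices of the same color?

Yes

A valid 2-coloring puts {Mia, Pat, Rae, Ivy, Ola, Yui, Ava, Zed} on one side and {Ben, Hal, Kim, Jae} on the other; every edge crosses between the two sides.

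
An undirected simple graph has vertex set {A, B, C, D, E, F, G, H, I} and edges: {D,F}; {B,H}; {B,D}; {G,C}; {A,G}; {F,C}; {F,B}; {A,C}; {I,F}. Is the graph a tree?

The graph has 9 vertices and 9 edges.
It is not connected, so it is not a tree.

No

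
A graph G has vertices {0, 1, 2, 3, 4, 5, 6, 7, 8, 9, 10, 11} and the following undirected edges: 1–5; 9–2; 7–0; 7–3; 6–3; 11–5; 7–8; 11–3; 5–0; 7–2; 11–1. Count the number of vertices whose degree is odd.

Degrees: 0:2, 1:2, 2:2, 3:3, 4:0, 5:3, 6:1, 7:4, 8:1, 9:1, 10:0, 11:3
Odd-degree vertices: 3, 5, 6, 8, 9, 11.

6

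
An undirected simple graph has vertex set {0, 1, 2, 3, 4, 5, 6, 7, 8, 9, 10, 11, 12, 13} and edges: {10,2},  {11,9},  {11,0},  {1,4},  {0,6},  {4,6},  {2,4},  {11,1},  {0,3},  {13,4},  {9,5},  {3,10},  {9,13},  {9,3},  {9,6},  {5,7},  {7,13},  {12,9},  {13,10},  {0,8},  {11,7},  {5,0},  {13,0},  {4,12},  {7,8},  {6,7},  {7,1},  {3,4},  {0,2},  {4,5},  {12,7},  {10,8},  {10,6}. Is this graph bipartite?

The cycle 7-1-11-7 has length 3, which is odd, so the graph is not bipartite.

No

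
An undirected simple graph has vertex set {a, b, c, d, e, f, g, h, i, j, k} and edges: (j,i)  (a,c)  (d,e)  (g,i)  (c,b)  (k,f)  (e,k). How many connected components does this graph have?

Component: {h}
Component: {a, b, c}
Component: {g, i, j}
Component: {d, e, f, k}

4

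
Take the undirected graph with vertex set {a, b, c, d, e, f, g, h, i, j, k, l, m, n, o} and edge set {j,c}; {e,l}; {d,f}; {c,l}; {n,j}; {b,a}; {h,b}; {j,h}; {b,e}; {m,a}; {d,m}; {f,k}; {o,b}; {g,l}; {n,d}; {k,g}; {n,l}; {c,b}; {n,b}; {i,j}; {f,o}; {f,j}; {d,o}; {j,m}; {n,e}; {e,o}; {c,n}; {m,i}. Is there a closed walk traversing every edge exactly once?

Degrees: a:2, b:6, c:4, d:4, e:4, f:4, g:2, h:2, i:2, j:6, k:2, l:4, m:4, n:6, o:4
All degrees are even and the non-isolated vertices are connected — an Eulerian circuit exists.

Yes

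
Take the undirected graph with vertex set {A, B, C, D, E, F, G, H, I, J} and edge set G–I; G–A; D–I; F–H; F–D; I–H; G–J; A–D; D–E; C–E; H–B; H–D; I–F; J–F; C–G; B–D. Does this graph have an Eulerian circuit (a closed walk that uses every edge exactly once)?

Degrees: A:2, B:2, C:2, D:6, E:2, F:4, G:4, H:4, I:4, J:2
All degrees are even and the non-isolated vertices are connected — an Eulerian circuit exists.

Yes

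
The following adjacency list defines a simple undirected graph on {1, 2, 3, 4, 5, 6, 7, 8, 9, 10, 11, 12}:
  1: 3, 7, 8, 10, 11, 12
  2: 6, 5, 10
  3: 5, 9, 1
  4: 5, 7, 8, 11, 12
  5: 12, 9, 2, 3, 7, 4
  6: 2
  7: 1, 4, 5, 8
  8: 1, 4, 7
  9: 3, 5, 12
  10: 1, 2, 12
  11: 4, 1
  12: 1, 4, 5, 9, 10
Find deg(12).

5

Neighbors of 12: 1, 4, 5, 9, 10.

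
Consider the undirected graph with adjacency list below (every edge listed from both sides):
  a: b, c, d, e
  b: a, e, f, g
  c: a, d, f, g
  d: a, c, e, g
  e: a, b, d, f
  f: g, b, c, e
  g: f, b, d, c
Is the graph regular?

Yes

Degrees: a:4, b:4, c:4, d:4, e:4, f:4, g:4
All degrees equal 4; the graph is regular.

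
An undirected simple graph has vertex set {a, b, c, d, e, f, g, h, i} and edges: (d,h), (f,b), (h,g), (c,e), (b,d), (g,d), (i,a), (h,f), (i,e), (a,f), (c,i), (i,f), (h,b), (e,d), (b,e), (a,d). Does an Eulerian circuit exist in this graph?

Degrees: a:3, b:4, c:2, d:5, e:4, f:4, g:2, h:4, i:4
Vertices with odd degree: a, d. An Eulerian circuit requires all degrees even.

No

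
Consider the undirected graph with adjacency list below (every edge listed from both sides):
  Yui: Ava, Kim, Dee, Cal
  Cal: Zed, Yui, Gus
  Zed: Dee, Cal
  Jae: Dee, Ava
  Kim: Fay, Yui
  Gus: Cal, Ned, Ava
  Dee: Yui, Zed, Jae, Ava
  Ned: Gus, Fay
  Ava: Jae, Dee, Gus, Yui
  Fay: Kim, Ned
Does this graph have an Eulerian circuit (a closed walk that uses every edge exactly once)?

No

Degrees: Yui:4, Cal:3, Zed:2, Jae:2, Kim:2, Gus:3, Dee:4, Ned:2, Ava:4, Fay:2
Cal, Gus have odd degree; an Eulerian circuit needs every degree to be even, so none exists.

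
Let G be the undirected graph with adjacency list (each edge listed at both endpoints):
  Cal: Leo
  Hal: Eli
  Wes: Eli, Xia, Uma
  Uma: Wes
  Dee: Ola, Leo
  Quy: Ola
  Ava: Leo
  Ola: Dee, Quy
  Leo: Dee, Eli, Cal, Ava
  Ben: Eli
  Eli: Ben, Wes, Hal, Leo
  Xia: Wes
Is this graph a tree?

Yes

The graph has 12 vertices and 11 edges.
Connected and |E| = |V| - 1, which characterizes a tree.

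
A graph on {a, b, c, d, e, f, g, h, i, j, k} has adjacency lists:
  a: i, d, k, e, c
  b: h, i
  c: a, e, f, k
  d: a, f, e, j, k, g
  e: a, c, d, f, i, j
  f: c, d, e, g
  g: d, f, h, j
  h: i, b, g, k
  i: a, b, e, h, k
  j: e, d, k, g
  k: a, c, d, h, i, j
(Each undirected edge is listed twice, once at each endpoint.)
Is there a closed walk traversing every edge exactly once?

Degrees: a:5, b:2, c:4, d:6, e:6, f:4, g:4, h:4, i:5, j:4, k:6
Vertices with odd degree: a, i. An Eulerian circuit requires all degrees even.

No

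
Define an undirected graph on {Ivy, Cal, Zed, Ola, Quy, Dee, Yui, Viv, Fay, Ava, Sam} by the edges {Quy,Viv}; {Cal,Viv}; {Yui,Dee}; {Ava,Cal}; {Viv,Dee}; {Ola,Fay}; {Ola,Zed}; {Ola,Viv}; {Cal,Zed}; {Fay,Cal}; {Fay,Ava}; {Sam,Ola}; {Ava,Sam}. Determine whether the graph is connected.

Component: {Ivy}
Component: {Cal, Zed, Ola, Quy, Dee, Yui, Viv, Fay, Ava, Sam}
No edge joins these 2 groups, so the graph is disconnected.

No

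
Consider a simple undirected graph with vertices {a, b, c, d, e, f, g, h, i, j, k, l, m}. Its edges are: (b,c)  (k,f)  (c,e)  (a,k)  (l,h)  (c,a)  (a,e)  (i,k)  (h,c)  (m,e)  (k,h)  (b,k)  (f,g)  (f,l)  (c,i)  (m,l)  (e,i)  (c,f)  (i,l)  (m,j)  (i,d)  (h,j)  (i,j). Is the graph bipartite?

The cycle e-c-i-e has length 3, which is odd, so the graph is not bipartite.

No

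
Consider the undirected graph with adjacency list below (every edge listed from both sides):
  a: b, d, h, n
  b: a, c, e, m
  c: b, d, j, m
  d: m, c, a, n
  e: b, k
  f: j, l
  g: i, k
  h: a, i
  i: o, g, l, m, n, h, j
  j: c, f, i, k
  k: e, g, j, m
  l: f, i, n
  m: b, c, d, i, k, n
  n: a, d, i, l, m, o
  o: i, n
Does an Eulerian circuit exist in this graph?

Degrees: a:4, b:4, c:4, d:4, e:2, f:2, g:2, h:2, i:7, j:4, k:4, l:3, m:6, n:6, o:2
Vertices with odd degree: i, l. An Eulerian circuit requires all degrees even.

No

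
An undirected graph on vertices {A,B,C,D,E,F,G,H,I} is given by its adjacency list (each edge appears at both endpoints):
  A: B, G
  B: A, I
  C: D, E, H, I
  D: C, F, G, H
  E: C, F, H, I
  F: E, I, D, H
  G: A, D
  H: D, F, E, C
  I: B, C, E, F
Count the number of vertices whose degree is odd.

0

Degrees: A:2, B:2, C:4, D:4, E:4, F:4, G:2, H:4, I:4
Odd-degree vertices: none.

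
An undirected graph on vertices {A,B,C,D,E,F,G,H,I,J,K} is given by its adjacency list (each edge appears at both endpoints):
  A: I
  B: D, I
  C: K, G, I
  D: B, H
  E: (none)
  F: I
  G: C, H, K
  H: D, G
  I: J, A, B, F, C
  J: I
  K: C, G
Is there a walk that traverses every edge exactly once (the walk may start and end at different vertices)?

No

Degrees: A:1, B:2, C:3, D:2, E:0, F:1, G:3, H:2, I:5, J:1, K:2
Odd-degree vertices: A, C, F, G, I, J (6 total).
An Eulerian trail requires 0 or 2 odd-degree vertices; here there are 6.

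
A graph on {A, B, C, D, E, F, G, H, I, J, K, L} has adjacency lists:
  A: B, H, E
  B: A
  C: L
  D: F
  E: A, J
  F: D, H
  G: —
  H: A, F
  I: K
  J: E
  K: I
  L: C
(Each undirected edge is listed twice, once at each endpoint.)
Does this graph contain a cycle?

No

The graph has 12 vertices, 8 edges, and 4 connected components.
A forest on 12 vertices with 4 components has exactly 8 edges, which matches — so no cycle.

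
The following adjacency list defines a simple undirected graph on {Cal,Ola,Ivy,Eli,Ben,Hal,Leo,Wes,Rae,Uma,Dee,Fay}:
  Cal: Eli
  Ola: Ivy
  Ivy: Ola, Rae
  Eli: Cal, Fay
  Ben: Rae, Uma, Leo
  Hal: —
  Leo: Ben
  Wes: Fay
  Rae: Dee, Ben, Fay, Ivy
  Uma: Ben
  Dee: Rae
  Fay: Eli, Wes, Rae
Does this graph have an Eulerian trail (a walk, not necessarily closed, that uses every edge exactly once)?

No

Degrees: Cal:1, Ola:1, Ivy:2, Eli:2, Ben:3, Hal:0, Leo:1, Wes:1, Rae:4, Uma:1, Dee:1, Fay:3
Odd-degree vertices: Cal, Ola, Ben, Leo, Wes, Uma, Dee, Fay (8 total).
An Eulerian trail requires 0 or 2 odd-degree vertices; here there are 8.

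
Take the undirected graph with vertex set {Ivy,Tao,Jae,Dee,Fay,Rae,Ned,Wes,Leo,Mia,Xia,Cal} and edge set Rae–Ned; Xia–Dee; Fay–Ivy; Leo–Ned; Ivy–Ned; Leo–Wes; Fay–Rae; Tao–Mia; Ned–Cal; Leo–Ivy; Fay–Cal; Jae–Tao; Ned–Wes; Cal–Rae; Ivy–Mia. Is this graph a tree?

|V| = 12, |E| = 15.
It is not connected, so it is not a tree.

No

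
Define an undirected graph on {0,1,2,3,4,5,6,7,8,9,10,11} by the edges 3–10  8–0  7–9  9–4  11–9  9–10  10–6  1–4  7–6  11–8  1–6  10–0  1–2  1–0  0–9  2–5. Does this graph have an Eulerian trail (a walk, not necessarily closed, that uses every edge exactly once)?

Degrees: 0:4, 1:4, 2:2, 3:1, 4:2, 5:1, 6:3, 7:2, 8:2, 9:5, 10:4, 11:2
Odd-degree vertices: 3, 5, 6, 9 (4 total).
An Eulerian trail requires 0 or 2 odd-degree vertices; here there are 4.

No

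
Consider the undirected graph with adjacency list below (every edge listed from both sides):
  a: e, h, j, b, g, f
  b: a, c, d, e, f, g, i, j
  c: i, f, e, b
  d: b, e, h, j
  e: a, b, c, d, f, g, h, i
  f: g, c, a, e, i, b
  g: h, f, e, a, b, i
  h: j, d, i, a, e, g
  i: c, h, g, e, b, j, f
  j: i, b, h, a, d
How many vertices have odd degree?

Degrees: a:6, b:8, c:4, d:4, e:8, f:6, g:6, h:6, i:7, j:5
Odd-degree vertices: i, j.

2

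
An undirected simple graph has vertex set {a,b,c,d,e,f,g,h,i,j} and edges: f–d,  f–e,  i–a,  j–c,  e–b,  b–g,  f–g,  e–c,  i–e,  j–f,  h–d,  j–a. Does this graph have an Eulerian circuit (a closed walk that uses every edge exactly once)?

No

Degrees: a:2, b:2, c:2, d:2, e:4, f:4, g:2, h:1, i:2, j:3
Vertices with odd degree: h, j. An Eulerian circuit requires all degrees even.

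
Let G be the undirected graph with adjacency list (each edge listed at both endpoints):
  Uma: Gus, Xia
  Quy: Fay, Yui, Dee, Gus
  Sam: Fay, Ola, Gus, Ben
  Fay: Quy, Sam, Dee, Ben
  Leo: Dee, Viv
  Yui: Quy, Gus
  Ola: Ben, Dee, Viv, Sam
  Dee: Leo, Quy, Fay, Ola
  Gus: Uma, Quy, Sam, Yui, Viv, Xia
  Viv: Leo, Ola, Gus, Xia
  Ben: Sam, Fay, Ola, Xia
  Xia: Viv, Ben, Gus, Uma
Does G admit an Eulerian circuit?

Yes

Degrees: Uma:2, Quy:4, Sam:4, Fay:4, Leo:2, Yui:2, Ola:4, Dee:4, Gus:6, Viv:4, Ben:4, Xia:4
All degrees are even and the non-isolated vertices are connected — an Eulerian circuit exists.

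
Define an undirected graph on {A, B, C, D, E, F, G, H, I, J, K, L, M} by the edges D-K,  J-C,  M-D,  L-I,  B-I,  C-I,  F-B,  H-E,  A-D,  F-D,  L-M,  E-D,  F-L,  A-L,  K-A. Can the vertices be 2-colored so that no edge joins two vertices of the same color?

The cycle K-A-D-K has length 3, which is odd, so the graph is not bipartite.

No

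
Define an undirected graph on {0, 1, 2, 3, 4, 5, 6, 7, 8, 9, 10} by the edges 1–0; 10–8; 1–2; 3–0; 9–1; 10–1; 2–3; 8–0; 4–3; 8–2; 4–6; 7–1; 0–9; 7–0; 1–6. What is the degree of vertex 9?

Neighbors of 9: 0, 1.

2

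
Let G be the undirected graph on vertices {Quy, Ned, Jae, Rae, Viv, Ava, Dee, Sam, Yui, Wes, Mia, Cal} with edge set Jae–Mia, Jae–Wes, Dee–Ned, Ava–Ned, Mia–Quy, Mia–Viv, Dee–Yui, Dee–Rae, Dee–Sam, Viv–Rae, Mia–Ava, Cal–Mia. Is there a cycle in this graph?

|V| = 12, |E| = 12, number of components = 1.
Since 12 > 12 - 1, a cycle must exist; for instance Mia-Viv-Rae-Dee-Ned-Ava-Mia.

Yes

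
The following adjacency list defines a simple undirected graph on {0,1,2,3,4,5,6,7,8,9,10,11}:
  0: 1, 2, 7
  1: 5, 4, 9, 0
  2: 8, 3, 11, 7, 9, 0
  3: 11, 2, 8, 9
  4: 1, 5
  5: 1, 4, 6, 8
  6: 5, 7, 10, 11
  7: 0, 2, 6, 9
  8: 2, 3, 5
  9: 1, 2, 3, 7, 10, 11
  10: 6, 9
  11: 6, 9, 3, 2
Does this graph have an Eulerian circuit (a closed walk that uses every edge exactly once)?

Degrees: 0:3, 1:4, 2:6, 3:4, 4:2, 5:4, 6:4, 7:4, 8:3, 9:6, 10:2, 11:4
0, 8 have odd degree; an Eulerian circuit needs every degree to be even, so none exists.

No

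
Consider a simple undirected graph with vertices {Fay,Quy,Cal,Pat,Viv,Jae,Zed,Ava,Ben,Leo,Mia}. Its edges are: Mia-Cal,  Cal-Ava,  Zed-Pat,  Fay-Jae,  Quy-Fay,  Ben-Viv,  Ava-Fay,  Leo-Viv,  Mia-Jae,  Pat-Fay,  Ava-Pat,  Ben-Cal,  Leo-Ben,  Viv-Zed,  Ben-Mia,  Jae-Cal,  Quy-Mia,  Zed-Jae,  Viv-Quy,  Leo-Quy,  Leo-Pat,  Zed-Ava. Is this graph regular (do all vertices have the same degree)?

Yes

Degrees: Fay:4, Quy:4, Cal:4, Pat:4, Viv:4, Jae:4, Zed:4, Ava:4, Ben:4, Leo:4, Mia:4
Every vertex has degree 4, so the graph is 4-regular.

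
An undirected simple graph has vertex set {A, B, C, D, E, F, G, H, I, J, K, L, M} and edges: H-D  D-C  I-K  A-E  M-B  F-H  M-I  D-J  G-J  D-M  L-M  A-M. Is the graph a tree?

The graph has 13 vertices and 12 edges.
Connected and |E| = |V| - 1, which characterizes a tree.

Yes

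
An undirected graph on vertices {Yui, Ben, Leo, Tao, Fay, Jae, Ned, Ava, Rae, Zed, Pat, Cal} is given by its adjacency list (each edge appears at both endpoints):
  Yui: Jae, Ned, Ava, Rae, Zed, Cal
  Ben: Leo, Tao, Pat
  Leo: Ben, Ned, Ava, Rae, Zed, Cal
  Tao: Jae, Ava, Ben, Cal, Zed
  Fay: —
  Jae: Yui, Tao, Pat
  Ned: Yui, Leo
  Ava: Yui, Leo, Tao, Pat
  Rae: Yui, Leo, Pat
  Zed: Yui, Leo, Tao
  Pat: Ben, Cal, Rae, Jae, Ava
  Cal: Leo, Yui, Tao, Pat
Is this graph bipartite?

Yes

Color {Ben, Fay, Jae, Ned, Ava, Rae, Zed, Cal} black and {Yui, Leo, Tao, Pat} white. No edge joins two same-colored vertices, so the graph is bipartite.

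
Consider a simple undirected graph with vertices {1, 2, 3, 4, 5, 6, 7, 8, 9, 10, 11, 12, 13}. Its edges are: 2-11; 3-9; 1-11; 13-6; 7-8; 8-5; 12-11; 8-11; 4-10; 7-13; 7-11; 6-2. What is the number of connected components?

3

Component: {3, 9}
Component: {4, 10}
Component: {1, 2, 5, 6, 7, 8, 11, 12, 13}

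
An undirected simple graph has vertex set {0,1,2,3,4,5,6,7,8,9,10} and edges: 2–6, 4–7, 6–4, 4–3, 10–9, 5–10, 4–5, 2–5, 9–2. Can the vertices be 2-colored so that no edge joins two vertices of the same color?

Partition the vertices as {0, 1, 3, 5, 6, 7, 8, 9} vs {2, 4, 10}. Each listed edge has one endpoint in each part, so the graph is bipartite.

Yes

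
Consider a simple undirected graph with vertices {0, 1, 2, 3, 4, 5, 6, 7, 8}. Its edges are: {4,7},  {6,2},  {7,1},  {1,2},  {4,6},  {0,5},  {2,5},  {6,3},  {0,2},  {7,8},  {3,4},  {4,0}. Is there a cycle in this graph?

|V| = 9, |E| = 12, number of components = 1.
One cycle is 0-4-7-1-2-0.

Yes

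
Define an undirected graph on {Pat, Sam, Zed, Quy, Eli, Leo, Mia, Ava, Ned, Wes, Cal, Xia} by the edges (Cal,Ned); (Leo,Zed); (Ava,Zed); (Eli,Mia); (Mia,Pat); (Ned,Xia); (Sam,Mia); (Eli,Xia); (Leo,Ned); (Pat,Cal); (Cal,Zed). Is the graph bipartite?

A valid 2-coloring puts {Quy, Leo, Mia, Ava, Wes, Cal, Xia} on one side and {Pat, Sam, Zed, Eli, Ned} on the other; every edge crosses between the two sides.

Yes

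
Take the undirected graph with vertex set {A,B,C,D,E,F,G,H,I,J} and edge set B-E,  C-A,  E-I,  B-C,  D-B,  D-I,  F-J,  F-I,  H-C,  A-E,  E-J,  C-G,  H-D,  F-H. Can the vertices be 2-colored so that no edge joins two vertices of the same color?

A valid 2-coloring puts {C, D, E, F} on one side and {A, B, G, H, I, J} on the other; every edge crosses between the two sides.

Yes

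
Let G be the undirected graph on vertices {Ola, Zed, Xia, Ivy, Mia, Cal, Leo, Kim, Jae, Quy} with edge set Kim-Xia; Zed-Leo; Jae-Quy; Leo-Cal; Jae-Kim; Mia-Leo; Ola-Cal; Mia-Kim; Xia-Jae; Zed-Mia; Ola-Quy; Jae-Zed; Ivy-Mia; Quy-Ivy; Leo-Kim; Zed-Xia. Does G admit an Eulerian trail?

Yes

Degrees: Ola:2, Zed:4, Xia:3, Ivy:2, Mia:4, Cal:2, Leo:4, Kim:4, Jae:4, Quy:3
Odd-degree vertices: Xia, Quy (2 total).
The non-isolated vertices are connected and exactly 2 have odd degree, so an Eulerian trail exists (from Xia to Quy).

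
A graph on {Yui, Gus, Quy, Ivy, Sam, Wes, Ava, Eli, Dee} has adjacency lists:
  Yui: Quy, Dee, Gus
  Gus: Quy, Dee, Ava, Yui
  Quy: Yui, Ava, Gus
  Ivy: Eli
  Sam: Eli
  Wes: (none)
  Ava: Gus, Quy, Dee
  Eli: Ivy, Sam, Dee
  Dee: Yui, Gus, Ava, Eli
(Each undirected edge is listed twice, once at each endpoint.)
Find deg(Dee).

Neighbors of Dee: Yui, Gus, Ava, Eli.

4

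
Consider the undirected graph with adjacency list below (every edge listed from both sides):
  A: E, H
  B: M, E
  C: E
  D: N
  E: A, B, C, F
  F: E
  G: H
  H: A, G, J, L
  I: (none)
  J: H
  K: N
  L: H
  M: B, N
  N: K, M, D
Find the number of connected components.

2

Component: {I}
Component: {A, B, C, D, E, F, G, H, J, K, L, M, N}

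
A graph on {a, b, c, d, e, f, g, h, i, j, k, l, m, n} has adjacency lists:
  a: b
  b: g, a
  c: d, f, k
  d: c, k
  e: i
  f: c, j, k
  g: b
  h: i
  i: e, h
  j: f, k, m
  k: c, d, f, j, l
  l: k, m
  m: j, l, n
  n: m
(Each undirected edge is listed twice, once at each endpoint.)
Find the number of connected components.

3

Component: {a, b, g}
Component: {e, h, i}
Component: {c, d, f, j, k, l, m, n}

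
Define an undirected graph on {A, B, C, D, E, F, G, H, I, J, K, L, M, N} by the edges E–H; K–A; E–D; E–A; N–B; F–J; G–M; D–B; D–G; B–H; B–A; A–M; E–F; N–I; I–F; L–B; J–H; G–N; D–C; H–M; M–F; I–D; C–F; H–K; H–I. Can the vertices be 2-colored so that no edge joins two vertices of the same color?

B-H-M-G-N-B is an odd cycle (length 5), and a bipartite graph can contain only even cycles.

No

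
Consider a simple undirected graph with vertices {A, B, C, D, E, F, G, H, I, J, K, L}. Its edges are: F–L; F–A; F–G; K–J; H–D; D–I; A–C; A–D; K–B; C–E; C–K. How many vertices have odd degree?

Degrees: A:3, B:1, C:3, D:3, E:1, F:3, G:1, H:1, I:1, J:1, K:3, L:1
Odd-degree vertices: A, B, C, D, E, F, G, H, I, J, K, L.

12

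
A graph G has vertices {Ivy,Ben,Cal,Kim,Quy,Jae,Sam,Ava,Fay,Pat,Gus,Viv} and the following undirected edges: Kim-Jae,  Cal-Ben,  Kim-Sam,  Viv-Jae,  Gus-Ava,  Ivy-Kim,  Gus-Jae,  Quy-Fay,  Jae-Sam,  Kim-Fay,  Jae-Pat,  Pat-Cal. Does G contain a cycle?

Yes

|V| = 12, |E| = 12, number of components = 1.
One cycle is Kim-Jae-Sam-Kim.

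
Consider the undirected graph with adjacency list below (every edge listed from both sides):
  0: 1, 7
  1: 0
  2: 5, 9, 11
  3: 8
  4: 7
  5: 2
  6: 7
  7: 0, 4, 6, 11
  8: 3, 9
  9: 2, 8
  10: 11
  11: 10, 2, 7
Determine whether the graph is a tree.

|V| = 12, |E| = 11.
It is connected with exactly 11 edges, hence acyclic — it is a tree.

Yes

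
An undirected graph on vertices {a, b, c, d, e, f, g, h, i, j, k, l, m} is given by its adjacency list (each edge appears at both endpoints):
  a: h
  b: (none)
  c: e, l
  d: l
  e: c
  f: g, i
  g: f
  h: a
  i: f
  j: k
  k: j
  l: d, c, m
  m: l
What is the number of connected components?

Component: {b}
Component: {a, h}
Component: {j, k}
Component: {f, g, i}
Component: {c, d, e, l, m}

5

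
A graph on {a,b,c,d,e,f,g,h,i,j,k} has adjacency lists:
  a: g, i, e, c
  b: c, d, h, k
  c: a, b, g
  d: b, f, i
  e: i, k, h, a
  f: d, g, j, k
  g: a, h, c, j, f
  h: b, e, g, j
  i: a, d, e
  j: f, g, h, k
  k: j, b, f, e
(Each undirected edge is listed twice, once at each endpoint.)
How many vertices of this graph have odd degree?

Degrees: a:4, b:4, c:3, d:3, e:4, f:4, g:5, h:4, i:3, j:4, k:4
Odd-degree vertices: c, d, g, i.

4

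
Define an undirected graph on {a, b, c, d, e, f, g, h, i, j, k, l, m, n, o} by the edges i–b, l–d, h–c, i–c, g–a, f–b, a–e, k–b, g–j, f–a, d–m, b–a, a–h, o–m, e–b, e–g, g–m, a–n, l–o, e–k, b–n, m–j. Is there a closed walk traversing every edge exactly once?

Degrees: a:6, b:6, c:2, d:2, e:4, f:2, g:4, h:2, i:2, j:2, k:2, l:2, m:4, n:2, o:2
All degrees are even and the non-isolated vertices are connected — an Eulerian circuit exists.

Yes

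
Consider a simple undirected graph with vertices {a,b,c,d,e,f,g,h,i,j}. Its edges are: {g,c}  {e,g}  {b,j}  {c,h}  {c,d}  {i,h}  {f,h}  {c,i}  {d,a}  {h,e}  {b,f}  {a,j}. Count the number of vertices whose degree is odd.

Degrees: a:2, b:2, c:4, d:2, e:2, f:2, g:2, h:4, i:2, j:2
Odd-degree vertices: none.

0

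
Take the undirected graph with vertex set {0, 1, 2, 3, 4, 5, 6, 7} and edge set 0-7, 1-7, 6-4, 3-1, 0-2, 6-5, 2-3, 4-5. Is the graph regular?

Yes

Degrees: 0:2, 1:2, 2:2, 3:2, 4:2, 5:2, 6:2, 7:2
All degrees equal 2; the graph is regular.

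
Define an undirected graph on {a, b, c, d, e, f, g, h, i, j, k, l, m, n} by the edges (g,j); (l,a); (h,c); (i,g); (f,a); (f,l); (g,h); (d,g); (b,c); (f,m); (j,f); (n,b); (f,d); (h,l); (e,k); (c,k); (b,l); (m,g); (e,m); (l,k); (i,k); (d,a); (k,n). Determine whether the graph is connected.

Yes

A breadth-first search from a visits a, l, d, f, k, h, b, g, j, m, i, n, e, c — all 14 vertices — so the graph is connected.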